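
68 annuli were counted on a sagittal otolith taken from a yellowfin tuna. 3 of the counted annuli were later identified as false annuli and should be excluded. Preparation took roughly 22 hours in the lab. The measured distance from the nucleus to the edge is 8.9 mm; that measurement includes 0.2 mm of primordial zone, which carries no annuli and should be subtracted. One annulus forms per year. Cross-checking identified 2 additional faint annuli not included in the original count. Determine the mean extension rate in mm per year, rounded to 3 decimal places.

0.130 mm per year

After corrections the count is 68 − 3 + 2 = 67 annuli.
The growth record spans 8.9 − 0.2 = 8.7 mm.
Mean rate = 8.7 mm / 67 years ≈ 0.130 mm per year.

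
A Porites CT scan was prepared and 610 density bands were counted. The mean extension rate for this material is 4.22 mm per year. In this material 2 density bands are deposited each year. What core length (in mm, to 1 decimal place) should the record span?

1287.1 mm

With 2 density bands per year, 610 / 2 = 305 years.
Length ≈ 4.22 × 305 = 1287.1 mm.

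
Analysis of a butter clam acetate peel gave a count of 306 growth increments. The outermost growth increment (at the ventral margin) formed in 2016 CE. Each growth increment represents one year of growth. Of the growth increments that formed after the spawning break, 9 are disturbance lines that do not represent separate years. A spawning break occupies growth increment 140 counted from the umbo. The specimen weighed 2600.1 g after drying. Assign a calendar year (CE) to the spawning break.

Between growth increment 140 and the ventral margin there are 306 − 140 = 166 growth increments.
166 − 9 false = 157 true growth increments after the spawning break.
2016 − 157 = 1859 CE.

1859 CE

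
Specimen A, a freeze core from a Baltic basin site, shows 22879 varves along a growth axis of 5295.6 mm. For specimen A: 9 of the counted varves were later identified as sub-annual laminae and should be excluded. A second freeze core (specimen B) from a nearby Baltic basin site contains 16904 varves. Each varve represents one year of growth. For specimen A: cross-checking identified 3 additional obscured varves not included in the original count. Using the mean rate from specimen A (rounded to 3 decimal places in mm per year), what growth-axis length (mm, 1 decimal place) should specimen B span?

3921.7 mm

Specimen A: correcting the raw count gives 22879 − 9 + 3 = 22873 true varves.
A: 5295.6 mm over 22873 years gives 5295.6 / 22873 ≈ 0.232 mm/yr.
Length of B = 0.232 × 16904 = 3921.7 mm.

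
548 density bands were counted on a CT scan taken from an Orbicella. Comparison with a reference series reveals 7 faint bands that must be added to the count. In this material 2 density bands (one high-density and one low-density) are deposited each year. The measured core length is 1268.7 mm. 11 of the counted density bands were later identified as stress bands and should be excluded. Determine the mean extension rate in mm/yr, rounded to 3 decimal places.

4.664 mm/yr

True density band count = 548 − 11 + 7 = 544.
Dividing by 2 density bands per year: 544 / 2 = 272 years.
1268.7 mm over 272 years gives 1268.7 / 272 ≈ 4.664 mm/yr.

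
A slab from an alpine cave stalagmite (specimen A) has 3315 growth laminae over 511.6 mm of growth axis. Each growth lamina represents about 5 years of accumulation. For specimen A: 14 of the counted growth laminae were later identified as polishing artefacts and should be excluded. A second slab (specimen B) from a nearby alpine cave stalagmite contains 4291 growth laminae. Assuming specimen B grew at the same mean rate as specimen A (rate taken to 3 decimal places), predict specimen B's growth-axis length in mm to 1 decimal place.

665.1 mm

Specimen A: after corrections the count is 3315 − 14 = 3301 growth laminae.
Specimen A: at 5 years per growth lamina, 3301 × 5 = 16505 years.
A: Mean rate = 511.6 mm / 16505 years ≈ 0.031 mm/year.
Specimen B: multiplying by 5 years per growth lamina: 4291 × 5 = 21455 years. B's length ≈ 0.031 × 21455 = 665.1 mm.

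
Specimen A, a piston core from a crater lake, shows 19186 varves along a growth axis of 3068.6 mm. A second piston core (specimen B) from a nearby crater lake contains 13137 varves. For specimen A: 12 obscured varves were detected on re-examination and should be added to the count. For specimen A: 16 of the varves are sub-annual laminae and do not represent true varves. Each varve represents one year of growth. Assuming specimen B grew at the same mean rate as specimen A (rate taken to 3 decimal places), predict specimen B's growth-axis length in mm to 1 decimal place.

2101.9 mm

Specimen A: adjusted count: 19186 − 16 + 12 = 19182 varves.
A: Mean rate = 3068.6 mm / 19182 years ≈ 0.160 mm per year.
B's length ≈ 0.160 × 13137 = 2101.9 mm.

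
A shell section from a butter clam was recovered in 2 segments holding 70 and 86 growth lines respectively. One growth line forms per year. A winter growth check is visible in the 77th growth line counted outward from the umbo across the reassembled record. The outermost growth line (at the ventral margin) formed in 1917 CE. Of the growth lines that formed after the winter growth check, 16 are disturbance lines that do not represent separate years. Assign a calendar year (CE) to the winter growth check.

1854 CE

Total growth lines = 70 + 86 = 156.
The winter growth check sits at growth line 77 from the umbo, so 156 − 77 = 79 growth lines formed after it.
Excluding 16 false growth lines: 79 − 16 = 63.
Counting back 63 years from 1917 CE places the winter growth check in 1917 − 63 = 1854 CE.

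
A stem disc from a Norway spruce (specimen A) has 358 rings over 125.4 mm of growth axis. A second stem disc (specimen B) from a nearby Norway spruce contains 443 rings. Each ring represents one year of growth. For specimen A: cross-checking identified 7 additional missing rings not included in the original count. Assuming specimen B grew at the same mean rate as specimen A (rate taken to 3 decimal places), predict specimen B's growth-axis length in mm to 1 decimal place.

Specimen A: true ring count = 358 + 7 = 365.
A: Mean rate = 125.4 mm / 365 years ≈ 0.344 mm per year.
B's length ≈ 0.344 × 443 = 152.4 mm.

152.4 mm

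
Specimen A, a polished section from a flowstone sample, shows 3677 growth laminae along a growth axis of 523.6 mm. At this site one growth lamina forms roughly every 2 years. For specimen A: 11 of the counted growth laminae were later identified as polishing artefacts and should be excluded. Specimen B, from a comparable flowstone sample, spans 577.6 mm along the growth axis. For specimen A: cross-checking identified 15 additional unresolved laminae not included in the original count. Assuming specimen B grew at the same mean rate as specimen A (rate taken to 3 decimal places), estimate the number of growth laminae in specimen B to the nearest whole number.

Specimen A: true growth lamina count = 3677 − 11 + 15 = 3681.
Specimen A: at 2 years per growth lamina, 3681 × 2 = 7362 years.
A: Mean rate = 523.6 mm / 7362 years ≈ 0.071 mm/yr.
For B, 577.6 / 0.071 = 8135.21 years; at 2 years per growth lamina that is 8135.21 / 2 ≈ 4068 growth laminae.

4068 growth laminae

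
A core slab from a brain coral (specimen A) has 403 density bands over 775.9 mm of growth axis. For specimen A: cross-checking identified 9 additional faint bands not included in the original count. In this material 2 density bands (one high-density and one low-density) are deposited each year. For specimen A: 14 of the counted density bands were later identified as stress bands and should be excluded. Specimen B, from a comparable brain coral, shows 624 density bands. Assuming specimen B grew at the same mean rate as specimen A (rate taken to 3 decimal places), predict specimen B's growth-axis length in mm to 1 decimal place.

Specimen A: true density band count = 403 − 14 + 9 = 398.
Specimen A: dividing by 2 density bands per year: 398 / 2 = 199 years.
A: Extension rate ≈ 775.9 / 199 = 3.899 mm/year.
Specimen B: with 2 density bands per year, 624 / 2 = 312 years. For B, 3.899 mm/year × 312 years = 1216.5 mm.

1216.5 mm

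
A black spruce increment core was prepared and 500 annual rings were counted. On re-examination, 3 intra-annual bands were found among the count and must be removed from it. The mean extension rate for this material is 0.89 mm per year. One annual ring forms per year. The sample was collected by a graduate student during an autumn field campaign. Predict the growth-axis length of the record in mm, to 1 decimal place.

442.3 mm

Correcting the raw count gives 500 − 3 = 497 true annual rings.
Predicted length = 0.89 mm/year × 497 years = 442.3 mm.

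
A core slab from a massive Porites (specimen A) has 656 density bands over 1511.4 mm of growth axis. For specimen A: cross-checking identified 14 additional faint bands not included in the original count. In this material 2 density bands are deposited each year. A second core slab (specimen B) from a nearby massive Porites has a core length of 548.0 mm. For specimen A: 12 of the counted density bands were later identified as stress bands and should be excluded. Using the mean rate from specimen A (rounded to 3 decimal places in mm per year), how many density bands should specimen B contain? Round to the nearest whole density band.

239 density bands

Specimen A: true density band count = 656 − 12 + 14 = 658.
Specimen A: with 2 density bands per year, 658 / 2 = 329 years.
A: Mean rate = 1511.4 mm / 329 years ≈ 4.594 mm/yr.
Specimen B: 548.0 mm / 4.594 mm per year = 119.29 years; at 2 density bands per year that is 119.29 × 2 ≈ 239 density bands.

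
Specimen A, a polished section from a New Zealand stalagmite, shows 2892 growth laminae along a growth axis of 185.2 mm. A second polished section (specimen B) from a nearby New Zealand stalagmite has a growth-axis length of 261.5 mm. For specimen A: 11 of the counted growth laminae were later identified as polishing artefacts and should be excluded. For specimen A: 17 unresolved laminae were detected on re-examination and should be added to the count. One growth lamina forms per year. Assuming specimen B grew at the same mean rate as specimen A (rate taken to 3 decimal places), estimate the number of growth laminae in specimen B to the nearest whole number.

Specimen A: true growth lamina count = 2892 − 11 + 17 = 2898.
A: 185.2 mm over 2898 years gives 185.2 / 2898 ≈ 0.064 mm/year.
For B, 261.5 / 0.064 = 4085.94 years ≈ 4086 growth laminae.

4086 growth laminae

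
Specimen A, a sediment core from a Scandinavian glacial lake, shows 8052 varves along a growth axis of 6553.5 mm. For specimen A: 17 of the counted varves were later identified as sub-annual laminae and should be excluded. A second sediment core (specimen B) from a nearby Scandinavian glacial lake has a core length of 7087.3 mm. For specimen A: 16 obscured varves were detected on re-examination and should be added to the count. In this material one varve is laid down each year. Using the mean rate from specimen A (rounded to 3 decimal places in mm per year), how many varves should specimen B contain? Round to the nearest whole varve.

8707 varves

Specimen A: adjusted count: 8052 − 17 + 16 = 8051 varves.
A: 6553.5 mm over 8051 years gives 6553.5 / 8051 ≈ 0.814 mm per year.
Specimen B: 7087.3 mm / 0.814 mm per year = 8706.76 years ≈ 8707 varves.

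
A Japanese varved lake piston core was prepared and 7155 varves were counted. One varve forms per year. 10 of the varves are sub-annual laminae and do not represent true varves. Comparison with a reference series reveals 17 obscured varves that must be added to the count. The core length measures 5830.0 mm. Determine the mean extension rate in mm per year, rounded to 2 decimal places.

Adjusted count: 7155 − 10 + 17 = 7162 varves.
Mean rate = 5830.0 mm / 7162 years ≈ 0.81 mm per year.

0.81 mm per year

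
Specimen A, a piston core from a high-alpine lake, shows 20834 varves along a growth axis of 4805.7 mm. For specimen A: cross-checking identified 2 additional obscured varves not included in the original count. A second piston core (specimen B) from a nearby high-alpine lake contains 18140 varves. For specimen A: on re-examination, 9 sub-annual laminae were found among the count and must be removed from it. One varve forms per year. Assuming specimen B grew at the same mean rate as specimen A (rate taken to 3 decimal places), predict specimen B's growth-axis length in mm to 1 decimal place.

4190.3 mm

Specimen A: adjusted count: 20834 − 9 + 2 = 20827 varves.
A: 4805.7 mm over 20827 years gives 4805.7 / 20827 ≈ 0.231 mm/yr.
Length of B = 0.231 × 18140 = 4190.3 mm.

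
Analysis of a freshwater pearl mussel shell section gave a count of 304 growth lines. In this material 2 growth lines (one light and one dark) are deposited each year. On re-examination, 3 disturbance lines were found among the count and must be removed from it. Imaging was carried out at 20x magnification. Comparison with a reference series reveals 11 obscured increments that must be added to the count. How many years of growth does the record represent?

156 yr

After corrections the count is 304 − 3 + 11 = 312 growth lines.
With 2 growth lines per year, 312 / 2 = 156 years.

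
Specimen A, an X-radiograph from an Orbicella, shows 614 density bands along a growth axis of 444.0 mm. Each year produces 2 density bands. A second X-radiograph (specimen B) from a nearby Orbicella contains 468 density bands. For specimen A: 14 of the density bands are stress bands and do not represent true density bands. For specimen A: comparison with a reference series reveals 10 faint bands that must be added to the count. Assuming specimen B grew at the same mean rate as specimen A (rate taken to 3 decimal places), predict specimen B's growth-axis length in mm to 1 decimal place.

Specimen A: adjusted count: 614 − 14 + 10 = 610 density bands.
Specimen A: 610 density bands at 2 per year is 610 / 2 = 305 years.
A: 444.0 mm over 305 years gives 444.0 / 305 ≈ 1.456 mm per year.
Specimen B: with 2 density bands per year, 468 / 2 = 234 years. Length of B = 1.456 × 234 = 340.7 mm.

340.7 mm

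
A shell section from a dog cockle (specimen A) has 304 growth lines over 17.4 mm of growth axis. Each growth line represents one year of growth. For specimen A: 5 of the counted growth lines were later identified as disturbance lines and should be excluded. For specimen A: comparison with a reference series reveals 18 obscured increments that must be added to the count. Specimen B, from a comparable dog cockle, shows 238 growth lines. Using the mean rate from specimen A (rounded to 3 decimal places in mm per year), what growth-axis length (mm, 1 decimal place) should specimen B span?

Specimen A: after corrections the count is 304 − 5 + 18 = 317 growth lines.
A: 17.4 mm over 317 years gives 17.4 / 317 ≈ 0.055 mm per year.
Length of B = 0.055 × 238 = 13.1 mm.

13.1 mm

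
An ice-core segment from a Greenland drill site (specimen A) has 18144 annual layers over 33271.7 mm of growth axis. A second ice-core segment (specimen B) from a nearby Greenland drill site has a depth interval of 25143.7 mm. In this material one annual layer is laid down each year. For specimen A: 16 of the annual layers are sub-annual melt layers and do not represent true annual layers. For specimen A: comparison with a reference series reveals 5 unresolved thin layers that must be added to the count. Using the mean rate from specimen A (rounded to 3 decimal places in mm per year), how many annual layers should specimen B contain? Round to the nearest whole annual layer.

13702 annual layers

Specimen A: adjusted count: 18144 − 16 + 5 = 18133 annual layers.
A: 33271.7 mm over 18133 years gives 33271.7 / 18133 ≈ 1.835 mm/yr.
For B, 25143.7 / 1.835 = 13702.29 years ≈ 13702 annual layers.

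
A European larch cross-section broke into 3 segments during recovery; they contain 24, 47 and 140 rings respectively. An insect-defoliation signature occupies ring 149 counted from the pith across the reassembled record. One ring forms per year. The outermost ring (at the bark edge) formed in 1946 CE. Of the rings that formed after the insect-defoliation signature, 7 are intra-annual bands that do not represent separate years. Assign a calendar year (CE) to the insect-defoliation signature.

Total rings = 24 + 47 + 140 = 211.
Between ring 149 and the bark edge there are 211 − 149 = 62 rings.
62 − 7 false = 55 true rings after the insect-defoliation signature.
Counting back 55 years from 1946 CE places the insect-defoliation signature in 1946 − 55 = 1891 CE.

1891 CE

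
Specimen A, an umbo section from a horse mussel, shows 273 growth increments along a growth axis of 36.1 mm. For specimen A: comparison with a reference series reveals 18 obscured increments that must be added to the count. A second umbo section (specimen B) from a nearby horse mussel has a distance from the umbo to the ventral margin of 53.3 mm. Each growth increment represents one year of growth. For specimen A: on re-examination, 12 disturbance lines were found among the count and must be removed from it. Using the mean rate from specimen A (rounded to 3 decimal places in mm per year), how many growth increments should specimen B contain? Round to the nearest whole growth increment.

Specimen A: after corrections the count is 273 − 12 + 18 = 279 growth increments.
A: Extension rate ≈ 36.1 / 279 = 0.129 mm per year.
For B, 53.3 / 0.129 = 413.18 years ≈ 413 growth increments.

413 growth increments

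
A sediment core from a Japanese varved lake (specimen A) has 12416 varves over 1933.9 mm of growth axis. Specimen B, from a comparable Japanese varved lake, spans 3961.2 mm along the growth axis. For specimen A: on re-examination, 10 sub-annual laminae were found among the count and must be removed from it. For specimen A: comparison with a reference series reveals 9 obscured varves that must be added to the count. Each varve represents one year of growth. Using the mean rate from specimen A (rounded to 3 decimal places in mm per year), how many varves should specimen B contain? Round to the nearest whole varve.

Specimen A: correcting the raw count gives 12416 − 10 + 9 = 12415 true varves.
A: 1933.9 mm over 12415 years gives 1933.9 / 12415 ≈ 0.156 mm per year.
B spans 3961.2 / 0.156 = 25392.31 years ≈ 25392 varves.

25392 varves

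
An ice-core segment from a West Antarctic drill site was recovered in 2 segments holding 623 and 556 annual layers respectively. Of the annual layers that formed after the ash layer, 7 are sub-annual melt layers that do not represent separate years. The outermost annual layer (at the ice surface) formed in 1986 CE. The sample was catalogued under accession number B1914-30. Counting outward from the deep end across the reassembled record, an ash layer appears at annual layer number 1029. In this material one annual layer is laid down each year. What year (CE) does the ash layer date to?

1843 CE

Total annual layers = 623 + 556 = 1179.
Between annual layer 1029 and the ice surface there are 1179 − 1029 = 150 annual layers.
Excluding 7 false annual layers: 150 − 7 = 143.
The annual layer at the ice surface is 1986 CE, so the ash layer dates to 1986 − 143 = 1843 CE.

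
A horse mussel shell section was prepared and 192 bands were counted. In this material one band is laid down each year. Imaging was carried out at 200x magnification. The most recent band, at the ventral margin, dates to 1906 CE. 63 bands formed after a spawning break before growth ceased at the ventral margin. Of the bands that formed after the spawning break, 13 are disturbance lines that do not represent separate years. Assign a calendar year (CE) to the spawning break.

1856 CE

There are 63 bands younger than the spawning break.
Removing the 13 false bands leaves 63 − 13 = 50 true bands beyond the spawning break.
1906 − 50 = 1856 CE.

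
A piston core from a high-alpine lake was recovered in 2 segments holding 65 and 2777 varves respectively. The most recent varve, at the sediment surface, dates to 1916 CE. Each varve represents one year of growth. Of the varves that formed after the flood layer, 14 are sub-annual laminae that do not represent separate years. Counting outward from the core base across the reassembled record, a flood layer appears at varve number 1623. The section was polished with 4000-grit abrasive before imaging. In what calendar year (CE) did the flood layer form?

711 CE

Total varves = 65 + 2777 = 2842.
2842 − 1623 = 1219 varves lie beyond the flood layer toward the sediment surface.
1219 − 14 false = 1205 true varves after the flood layer.
Counting back 1205 years from 1916 CE places the flood layer in 1916 − 1205 = 711 CE.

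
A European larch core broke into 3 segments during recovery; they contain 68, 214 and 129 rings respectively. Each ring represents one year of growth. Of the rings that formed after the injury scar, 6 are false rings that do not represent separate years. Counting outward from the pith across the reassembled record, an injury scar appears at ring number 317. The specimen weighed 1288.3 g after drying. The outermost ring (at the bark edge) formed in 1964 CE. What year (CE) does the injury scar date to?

1876 CE

Total rings = 68 + 214 + 129 = 411.
Between ring 317 and the bark edge there are 411 − 317 = 94 rings.
94 − 6 false = 88 true rings after the injury scar.
Counting back 88 years from 1964 CE places the injury scar in 1964 − 88 = 1876 CE.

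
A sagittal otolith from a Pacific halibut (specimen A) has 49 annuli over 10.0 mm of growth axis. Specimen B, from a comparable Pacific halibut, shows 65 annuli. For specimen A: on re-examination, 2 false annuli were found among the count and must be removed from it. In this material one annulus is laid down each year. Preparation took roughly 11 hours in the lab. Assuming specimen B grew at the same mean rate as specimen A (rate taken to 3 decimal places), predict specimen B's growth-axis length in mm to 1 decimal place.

13.8 mm

Specimen A: correcting the raw count gives 49 − 2 = 47 true annuli.
A: Mean rate = 10.0 mm / 47 years ≈ 0.213 mm/year.
B's length ≈ 0.213 × 65 = 13.8 mm.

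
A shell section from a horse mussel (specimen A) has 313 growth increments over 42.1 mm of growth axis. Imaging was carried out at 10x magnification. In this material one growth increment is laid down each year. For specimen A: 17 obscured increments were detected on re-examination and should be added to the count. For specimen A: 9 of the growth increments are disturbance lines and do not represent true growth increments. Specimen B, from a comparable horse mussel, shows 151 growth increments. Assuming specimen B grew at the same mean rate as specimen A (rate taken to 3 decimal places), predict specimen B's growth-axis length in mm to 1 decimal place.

Specimen A: correcting the raw count gives 313 − 9 + 17 = 321 true growth increments.
A: Mean rate = 42.1 mm / 321 years ≈ 0.131 mm/year.
B's length ≈ 0.131 × 151 = 19.8 mm.

19.8 mm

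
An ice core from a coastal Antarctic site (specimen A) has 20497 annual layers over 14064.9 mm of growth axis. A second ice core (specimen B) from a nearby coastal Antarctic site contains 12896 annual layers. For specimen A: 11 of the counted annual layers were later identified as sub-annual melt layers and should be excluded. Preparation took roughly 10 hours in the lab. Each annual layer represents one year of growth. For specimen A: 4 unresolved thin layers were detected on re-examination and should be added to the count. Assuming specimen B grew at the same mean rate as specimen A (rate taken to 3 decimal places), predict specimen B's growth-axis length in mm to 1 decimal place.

8846.7 mm

Specimen A: adjusted count: 20497 − 11 + 4 = 20490 annual layers.
A: Extension rate ≈ 14064.9 / 20490 = 0.686 mm per year.
Length of B = 0.686 × 12896 = 8846.7 mm.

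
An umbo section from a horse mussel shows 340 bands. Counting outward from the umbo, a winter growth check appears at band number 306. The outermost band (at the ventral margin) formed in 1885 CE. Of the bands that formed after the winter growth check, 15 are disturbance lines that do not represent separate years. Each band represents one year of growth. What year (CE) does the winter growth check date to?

340 − 306 = 34 bands lie beyond the winter growth check toward the ventral margin.
34 − 15 false = 19 true bands after the winter growth check.
Counting back 19 years from 1885 CE places the winter growth check in 1885 − 19 = 1866 CE.

1866 CE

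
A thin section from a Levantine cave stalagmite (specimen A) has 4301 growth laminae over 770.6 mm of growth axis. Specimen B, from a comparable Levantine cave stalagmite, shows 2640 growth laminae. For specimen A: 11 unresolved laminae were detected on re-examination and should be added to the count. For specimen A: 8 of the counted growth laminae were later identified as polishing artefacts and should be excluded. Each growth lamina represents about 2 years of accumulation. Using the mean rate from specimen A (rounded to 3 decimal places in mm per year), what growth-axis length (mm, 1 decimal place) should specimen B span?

475.2 mm

Specimen A: correcting the raw count gives 4301 − 8 + 11 = 4304 true growth laminae.
Specimen A: 4304 growth laminae at 2 years each span 4304 × 2 = 8608 years.
A: Mean rate = 770.6 mm / 8608 years ≈ 0.090 mm per year.
Specimen B: at 2 years per growth lamina, 2640 × 2 = 5280 years. For B, 0.090 mm/year × 5280 years = 475.2 mm.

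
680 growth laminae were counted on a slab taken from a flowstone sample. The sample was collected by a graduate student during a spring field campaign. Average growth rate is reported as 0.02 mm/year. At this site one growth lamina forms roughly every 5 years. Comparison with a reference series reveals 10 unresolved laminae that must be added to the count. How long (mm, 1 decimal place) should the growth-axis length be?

Adjusted count: 680 + 10 = 690 growth laminae.
At 5 years per growth lamina, 690 × 5 = 3450 years.
Length ≈ 0.02 × 3450 = 69.0 mm.

69.0 mm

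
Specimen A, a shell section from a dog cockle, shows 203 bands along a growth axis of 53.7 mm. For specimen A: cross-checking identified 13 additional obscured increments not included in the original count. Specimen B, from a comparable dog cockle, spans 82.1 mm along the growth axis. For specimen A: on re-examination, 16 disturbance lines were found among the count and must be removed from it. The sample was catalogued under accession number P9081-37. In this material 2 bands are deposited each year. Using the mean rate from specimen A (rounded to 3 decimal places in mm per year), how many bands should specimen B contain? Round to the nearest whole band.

306 bands

Specimen A: after corrections the count is 203 − 16 + 13 = 200 bands.
Specimen A: with 2 bands per year, 200 / 2 = 100 years.
A: Extension rate ≈ 53.7 / 100 = 0.537 mm/year.
For B, 82.1 / 0.537 = 152.89 years; at 2 bands per year that is 152.89 × 2 ≈ 306 bands.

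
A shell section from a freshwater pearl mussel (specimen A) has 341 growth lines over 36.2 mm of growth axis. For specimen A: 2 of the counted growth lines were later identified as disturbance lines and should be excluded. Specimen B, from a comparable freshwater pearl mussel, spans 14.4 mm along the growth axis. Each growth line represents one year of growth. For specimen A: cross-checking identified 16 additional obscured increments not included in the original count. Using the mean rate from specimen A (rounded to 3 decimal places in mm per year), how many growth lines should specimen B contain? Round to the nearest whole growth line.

Specimen A: adjusted count: 341 − 2 + 16 = 355 growth lines.
A: Mean rate = 36.2 mm / 355 years ≈ 0.102 mm per year.
Specimen B: 14.4 mm / 0.102 mm per year = 141.18 years ≈ 141 growth lines.

141 growth lines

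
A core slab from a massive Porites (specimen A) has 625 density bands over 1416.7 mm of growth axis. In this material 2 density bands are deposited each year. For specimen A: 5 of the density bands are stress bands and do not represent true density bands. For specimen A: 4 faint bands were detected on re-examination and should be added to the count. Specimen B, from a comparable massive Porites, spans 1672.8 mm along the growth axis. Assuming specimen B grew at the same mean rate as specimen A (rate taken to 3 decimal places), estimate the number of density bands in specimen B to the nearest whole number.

Specimen A: true density band count = 625 − 5 + 4 = 624.
Specimen A: dividing by 2 density bands per year: 624 / 2 = 312 years.
A: Extension rate ≈ 1416.7 / 312 = 4.541 mm/yr.
B spans 1672.8 / 4.541 = 368.38 years; at 2 density bands per year that is 368.38 × 2 ≈ 737 density bands.

737 density bands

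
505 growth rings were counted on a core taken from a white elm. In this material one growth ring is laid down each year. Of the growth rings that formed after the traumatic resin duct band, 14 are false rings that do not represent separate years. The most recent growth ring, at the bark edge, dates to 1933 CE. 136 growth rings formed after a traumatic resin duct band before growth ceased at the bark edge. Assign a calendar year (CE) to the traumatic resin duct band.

136 growth rings post-date the traumatic resin duct band.
Excluding 14 false growth rings: 136 − 14 = 122.
Counting back 122 years from 1933 CE places the traumatic resin duct band in 1933 − 122 = 1811 CE.

1811 CE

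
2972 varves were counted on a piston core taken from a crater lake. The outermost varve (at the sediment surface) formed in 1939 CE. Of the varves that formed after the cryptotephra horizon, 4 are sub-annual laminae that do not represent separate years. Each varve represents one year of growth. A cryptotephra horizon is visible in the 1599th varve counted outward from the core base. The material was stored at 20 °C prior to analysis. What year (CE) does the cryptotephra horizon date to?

570 CE

The cryptotephra horizon sits at varve 1599 from the core base, so 2972 − 1599 = 1373 varves formed after it.
Excluding 4 false varves: 1373 − 4 = 1369.
The varve at the sediment surface is 1939 CE, so the cryptotephra horizon dates to 1939 − 1369 = 570 CE.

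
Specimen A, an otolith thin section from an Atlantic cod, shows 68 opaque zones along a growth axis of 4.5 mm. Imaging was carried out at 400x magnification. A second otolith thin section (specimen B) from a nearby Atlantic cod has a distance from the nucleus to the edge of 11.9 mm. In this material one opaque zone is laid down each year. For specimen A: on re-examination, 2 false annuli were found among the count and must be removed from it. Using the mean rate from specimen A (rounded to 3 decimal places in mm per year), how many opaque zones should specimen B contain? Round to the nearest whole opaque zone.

175 opaque zones

Specimen A: after corrections the count is 68 − 2 = 66 opaque zones.
A: Mean rate = 4.5 mm / 66 years ≈ 0.068 mm/yr.
For B, 11.9 / 0.068 = 175.00 years ≈ 175 opaque zones.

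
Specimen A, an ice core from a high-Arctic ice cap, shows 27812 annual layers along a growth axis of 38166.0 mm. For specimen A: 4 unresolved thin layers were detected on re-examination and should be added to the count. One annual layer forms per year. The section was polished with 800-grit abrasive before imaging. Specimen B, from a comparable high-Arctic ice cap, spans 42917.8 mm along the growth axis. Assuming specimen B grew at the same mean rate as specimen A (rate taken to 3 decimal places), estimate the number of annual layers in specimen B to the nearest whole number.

31281 annual layers

Specimen A: correcting the raw count gives 27812 + 4 = 27816 true annual layers.
A: Mean rate = 38166.0 mm / 27816 years ≈ 1.372 mm/yr.
For B, 42917.8 / 1.372 = 31281.20 years ≈ 31281 annual layers.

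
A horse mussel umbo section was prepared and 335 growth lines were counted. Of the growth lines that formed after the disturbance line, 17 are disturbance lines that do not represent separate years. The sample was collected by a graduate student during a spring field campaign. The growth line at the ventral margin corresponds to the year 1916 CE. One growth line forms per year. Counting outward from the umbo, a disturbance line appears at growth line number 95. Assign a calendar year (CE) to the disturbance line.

1693 CE

Between growth line 95 and the ventral margin there are 335 − 95 = 240 growth lines.
Excluding 17 false growth lines: 240 − 17 = 223.
Counting back 223 years from 1916 CE places the disturbance line in 1916 − 223 = 1693 CE.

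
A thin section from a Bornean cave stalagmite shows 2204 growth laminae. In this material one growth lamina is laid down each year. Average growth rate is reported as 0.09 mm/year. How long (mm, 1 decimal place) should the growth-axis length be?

The record spans 2204 years at 0.09 mm per year.
2204 years at 0.09 mm/year gives 0.09 × 2204 = 198.4 mm.

198.4 mm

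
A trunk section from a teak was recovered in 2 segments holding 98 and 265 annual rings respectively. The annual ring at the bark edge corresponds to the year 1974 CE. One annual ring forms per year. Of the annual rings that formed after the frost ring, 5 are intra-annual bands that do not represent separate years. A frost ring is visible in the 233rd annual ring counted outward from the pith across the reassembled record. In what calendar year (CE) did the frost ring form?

1849 CE

Total annual rings = 98 + 265 = 363.
363 − 233 = 130 annual rings lie beyond the frost ring toward the bark edge.
Excluding 5 false annual rings: 130 − 5 = 125.
Counting back 125 years from 1974 CE places the frost ring in 1974 − 125 = 1849 CE.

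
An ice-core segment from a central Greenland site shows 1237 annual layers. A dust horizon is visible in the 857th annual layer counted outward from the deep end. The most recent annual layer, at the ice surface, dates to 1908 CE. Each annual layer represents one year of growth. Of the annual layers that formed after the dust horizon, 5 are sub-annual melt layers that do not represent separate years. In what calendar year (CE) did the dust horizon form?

Between annual layer 857 and the ice surface there are 1237 − 857 = 380 annual layers.
Removing the 5 false annual layers leaves 380 − 5 = 375 true annual layers beyond the dust horizon.
The annual layer at the ice surface is 1908 CE, so the dust horizon dates to 1908 − 375 = 1533 CE.

1533 CE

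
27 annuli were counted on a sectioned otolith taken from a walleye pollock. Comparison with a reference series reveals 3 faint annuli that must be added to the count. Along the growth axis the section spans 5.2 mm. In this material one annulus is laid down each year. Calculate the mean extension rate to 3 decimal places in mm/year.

0.173 mm/year

True annulus count = 27 + 3 = 30.
5.2 mm over 30 years gives 5.2 / 30 ≈ 0.173 mm/year.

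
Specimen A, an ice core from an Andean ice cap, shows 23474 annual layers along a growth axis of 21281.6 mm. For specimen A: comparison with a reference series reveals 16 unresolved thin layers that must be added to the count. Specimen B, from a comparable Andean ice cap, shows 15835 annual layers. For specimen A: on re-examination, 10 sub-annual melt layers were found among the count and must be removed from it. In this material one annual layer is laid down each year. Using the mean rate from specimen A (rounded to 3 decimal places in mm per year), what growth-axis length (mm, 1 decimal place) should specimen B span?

14346.5 mm

Specimen A: correcting the raw count gives 23474 − 10 + 16 = 23480 true annual layers.
A: Mean rate = 21281.6 mm / 23480 years ≈ 0.906 mm per year.
B's length ≈ 0.906 × 15835 = 14346.5 mm.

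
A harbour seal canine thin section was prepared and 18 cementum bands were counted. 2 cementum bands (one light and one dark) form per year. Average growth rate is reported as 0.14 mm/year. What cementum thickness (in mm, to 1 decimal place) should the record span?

With 2 cementum bands per year, 18 / 2 = 9 years.
9 years at 0.14 mm/year gives 0.14 × 9 = 1.3 mm.

1.3 mm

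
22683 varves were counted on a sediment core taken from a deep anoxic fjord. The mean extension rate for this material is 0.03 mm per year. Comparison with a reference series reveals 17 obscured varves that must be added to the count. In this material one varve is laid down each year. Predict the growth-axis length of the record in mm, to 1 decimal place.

True varve count = 22683 + 17 = 22700.
Length ≈ 0.03 × 22700 = 681.0 mm.

681.0 mm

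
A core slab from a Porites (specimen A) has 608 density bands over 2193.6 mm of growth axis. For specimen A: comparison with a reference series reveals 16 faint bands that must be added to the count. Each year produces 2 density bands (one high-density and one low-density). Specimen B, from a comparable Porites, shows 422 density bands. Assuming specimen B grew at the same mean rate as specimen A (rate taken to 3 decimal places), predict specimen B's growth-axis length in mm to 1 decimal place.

Specimen A: after corrections the count is 608 + 16 = 624 density bands.
Specimen A: 624 density bands at 2 per year is 624 / 2 = 312 years.
A: Extension rate ≈ 2193.6 / 312 = 7.031 mm/year.
Specimen B: with 2 density bands per year, 422 / 2 = 211 years. Length of B = 7.031 × 211 = 1483.5 mm.

1483.5 mm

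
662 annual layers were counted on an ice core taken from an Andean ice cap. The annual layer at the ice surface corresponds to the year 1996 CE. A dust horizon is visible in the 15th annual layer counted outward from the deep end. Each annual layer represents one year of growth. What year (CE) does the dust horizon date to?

Between annual layer 15 and the ice surface there are 662 − 15 = 647 annual layers.
The annual layer at the ice surface is 1996 CE, so the dust horizon dates to 1996 − 647 = 1349 CE.

1349 CE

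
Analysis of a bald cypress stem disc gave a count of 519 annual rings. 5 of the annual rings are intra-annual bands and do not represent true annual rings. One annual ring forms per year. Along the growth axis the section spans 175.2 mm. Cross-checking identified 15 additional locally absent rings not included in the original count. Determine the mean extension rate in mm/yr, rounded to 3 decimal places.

True annual ring count = 519 − 5 + 15 = 529.
175.2 mm over 529 years gives 175.2 / 529 ≈ 0.331 mm/yr.

0.331 mm/yr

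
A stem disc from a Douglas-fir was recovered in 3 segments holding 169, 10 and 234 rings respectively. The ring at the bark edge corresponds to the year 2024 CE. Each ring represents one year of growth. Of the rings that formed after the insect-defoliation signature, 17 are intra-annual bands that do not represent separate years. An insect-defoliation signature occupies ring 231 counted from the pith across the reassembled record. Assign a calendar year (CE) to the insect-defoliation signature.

Total rings = 169 + 10 + 234 = 413.
Between ring 231 and the bark edge there are 413 − 231 = 182 rings.
182 − 17 false = 165 true rings after the insect-defoliation signature.
The ring at the bark edge is 2024 CE, so the insect-defoliation signature dates to 2024 − 165 = 1859 CE.

1859 CE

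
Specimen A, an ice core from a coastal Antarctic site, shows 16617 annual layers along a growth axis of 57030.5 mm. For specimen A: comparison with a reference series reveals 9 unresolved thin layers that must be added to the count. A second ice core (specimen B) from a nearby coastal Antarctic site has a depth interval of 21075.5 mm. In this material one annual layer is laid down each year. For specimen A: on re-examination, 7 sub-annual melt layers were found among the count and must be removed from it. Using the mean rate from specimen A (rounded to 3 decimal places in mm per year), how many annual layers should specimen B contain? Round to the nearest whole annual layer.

Specimen A: after corrections the count is 16617 − 7 + 9 = 16619 annual layers.
A: 57030.5 mm over 16619 years gives 57030.5 / 16619 ≈ 3.432 mm/yr.
B spans 21075.5 / 3.432 = 6140.88 years ≈ 6141 annual layers.

6141 annual layers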